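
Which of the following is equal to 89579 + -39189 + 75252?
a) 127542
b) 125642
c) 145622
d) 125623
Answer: b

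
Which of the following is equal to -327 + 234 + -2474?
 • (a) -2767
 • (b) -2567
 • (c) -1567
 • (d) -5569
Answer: b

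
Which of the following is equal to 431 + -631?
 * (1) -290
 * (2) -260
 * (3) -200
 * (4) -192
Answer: 3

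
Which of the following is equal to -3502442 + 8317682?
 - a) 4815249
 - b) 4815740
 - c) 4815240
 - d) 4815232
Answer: c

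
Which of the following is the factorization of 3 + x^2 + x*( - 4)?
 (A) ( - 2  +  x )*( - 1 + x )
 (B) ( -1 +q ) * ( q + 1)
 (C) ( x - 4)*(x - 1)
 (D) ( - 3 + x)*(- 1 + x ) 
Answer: D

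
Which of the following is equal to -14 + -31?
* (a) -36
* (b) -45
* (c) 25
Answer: b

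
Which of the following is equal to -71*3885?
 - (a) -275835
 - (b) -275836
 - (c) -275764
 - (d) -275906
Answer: a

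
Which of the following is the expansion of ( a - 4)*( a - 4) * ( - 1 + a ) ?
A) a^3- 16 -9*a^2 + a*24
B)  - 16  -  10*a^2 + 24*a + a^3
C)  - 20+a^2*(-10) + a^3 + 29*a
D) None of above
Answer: A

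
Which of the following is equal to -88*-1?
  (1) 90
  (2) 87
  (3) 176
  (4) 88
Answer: 4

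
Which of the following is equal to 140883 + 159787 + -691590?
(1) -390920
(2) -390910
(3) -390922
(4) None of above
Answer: 1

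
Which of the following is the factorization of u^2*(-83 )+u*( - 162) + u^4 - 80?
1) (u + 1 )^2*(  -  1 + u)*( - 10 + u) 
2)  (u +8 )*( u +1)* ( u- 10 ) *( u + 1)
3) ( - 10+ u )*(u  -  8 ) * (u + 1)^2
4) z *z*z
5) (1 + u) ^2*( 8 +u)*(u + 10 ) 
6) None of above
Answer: 2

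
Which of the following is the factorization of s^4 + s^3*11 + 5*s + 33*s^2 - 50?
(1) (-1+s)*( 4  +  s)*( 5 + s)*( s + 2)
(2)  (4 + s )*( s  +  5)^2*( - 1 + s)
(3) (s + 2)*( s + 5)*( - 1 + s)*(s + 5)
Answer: 3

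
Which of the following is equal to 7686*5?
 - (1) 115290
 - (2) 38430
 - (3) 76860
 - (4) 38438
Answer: 2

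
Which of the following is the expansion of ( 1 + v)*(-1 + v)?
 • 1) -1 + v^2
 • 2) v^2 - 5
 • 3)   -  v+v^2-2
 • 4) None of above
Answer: 1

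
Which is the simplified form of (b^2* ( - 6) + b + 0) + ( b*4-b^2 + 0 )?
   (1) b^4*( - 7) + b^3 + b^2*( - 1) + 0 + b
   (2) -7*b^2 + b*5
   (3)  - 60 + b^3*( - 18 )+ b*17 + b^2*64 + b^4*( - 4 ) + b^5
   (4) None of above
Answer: 2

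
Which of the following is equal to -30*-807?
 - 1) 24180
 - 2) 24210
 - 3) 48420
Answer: 2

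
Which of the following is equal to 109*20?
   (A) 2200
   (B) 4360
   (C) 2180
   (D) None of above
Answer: C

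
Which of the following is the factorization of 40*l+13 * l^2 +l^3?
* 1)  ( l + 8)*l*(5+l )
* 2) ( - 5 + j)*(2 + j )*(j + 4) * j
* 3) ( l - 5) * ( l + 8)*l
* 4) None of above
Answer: 1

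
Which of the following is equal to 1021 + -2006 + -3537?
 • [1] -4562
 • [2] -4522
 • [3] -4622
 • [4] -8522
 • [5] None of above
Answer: 2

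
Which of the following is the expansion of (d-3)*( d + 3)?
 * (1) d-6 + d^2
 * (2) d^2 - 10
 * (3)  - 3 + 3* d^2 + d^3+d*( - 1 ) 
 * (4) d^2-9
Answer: 4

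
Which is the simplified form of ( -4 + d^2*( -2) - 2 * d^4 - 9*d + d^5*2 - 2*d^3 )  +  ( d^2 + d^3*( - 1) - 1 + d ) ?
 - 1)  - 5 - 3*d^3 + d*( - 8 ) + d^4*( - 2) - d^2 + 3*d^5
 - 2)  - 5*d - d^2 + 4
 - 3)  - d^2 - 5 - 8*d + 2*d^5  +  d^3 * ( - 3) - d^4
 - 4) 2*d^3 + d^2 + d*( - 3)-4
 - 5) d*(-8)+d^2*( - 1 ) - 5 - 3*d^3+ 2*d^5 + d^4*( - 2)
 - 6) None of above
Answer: 5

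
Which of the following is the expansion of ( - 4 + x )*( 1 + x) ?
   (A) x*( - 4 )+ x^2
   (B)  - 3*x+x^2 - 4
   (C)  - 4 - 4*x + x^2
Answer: B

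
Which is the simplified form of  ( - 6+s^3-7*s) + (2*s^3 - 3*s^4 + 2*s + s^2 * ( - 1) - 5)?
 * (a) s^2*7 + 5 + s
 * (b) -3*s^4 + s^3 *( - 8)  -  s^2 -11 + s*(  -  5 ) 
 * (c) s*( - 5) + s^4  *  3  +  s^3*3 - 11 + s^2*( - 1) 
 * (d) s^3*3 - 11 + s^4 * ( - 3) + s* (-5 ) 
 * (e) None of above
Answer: e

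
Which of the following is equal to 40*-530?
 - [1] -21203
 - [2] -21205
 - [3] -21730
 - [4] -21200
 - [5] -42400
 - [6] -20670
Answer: 4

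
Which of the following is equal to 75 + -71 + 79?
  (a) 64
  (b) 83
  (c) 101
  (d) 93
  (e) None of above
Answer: b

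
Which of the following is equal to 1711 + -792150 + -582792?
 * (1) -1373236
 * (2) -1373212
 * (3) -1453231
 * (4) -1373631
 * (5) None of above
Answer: 5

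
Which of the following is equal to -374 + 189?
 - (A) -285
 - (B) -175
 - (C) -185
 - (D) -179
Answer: C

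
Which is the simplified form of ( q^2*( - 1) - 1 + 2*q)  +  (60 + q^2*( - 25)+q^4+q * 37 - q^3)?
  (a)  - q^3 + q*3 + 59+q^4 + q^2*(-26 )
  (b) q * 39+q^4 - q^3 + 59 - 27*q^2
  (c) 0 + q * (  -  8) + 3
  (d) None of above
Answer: d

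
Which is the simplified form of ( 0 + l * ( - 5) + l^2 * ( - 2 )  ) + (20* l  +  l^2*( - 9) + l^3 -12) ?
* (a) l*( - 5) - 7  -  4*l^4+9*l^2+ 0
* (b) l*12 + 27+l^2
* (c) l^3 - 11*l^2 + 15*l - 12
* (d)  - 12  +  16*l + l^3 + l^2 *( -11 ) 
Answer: c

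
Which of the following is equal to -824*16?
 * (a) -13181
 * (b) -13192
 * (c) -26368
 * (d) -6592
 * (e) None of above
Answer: e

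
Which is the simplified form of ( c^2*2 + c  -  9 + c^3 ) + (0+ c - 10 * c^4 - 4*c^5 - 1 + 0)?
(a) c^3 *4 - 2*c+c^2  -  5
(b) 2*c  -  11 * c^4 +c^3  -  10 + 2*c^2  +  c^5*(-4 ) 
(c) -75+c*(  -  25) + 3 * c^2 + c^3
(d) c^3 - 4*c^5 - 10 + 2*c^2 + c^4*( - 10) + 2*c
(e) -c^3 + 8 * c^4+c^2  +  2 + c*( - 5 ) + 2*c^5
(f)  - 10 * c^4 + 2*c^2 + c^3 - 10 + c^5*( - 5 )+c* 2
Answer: d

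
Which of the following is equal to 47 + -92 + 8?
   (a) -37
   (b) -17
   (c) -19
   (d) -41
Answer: a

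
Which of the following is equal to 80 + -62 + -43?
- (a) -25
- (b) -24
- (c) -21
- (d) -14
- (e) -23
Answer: a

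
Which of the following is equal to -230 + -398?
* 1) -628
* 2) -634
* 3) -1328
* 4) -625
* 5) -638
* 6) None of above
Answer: 1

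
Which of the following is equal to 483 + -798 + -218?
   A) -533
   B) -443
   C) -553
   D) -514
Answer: A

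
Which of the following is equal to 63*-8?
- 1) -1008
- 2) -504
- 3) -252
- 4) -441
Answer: 2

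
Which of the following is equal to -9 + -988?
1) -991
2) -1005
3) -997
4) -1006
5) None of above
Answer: 3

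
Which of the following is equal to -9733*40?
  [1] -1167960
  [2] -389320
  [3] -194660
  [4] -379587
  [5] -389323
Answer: 2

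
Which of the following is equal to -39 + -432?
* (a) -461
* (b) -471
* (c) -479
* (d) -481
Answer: b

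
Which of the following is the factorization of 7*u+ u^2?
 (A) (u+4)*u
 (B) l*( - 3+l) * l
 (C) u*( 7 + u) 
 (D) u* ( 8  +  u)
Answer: C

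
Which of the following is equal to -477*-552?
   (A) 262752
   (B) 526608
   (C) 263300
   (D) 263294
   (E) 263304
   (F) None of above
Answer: E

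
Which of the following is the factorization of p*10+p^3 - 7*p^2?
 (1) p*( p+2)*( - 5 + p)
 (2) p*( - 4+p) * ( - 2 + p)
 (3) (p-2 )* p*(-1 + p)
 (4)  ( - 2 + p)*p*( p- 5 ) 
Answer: 4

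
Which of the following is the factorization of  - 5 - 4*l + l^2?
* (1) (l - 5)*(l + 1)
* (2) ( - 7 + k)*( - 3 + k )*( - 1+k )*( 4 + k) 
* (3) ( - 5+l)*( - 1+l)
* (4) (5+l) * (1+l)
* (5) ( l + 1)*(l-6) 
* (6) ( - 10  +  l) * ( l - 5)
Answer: 1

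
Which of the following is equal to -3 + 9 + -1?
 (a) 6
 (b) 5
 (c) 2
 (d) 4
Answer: b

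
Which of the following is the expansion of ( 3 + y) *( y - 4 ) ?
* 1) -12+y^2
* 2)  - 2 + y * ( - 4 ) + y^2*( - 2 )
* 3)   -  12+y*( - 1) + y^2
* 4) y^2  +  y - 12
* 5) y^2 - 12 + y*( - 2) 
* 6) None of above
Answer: 3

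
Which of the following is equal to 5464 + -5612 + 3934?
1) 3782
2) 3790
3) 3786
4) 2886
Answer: 3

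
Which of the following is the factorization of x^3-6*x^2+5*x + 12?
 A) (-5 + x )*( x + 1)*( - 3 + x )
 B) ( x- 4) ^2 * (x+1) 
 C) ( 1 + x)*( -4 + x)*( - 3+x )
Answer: C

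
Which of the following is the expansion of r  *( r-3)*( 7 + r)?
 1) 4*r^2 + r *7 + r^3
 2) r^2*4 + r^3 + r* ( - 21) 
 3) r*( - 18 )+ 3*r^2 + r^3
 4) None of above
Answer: 2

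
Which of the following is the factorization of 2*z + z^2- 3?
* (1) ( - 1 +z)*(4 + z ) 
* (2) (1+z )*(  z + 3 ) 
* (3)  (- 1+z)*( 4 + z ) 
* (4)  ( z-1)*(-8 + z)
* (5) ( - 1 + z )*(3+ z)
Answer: 5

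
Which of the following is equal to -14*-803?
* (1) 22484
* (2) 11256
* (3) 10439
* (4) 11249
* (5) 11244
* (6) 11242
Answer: 6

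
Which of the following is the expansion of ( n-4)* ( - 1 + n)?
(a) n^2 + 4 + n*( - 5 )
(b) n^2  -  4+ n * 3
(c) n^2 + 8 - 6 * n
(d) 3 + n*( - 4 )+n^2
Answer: a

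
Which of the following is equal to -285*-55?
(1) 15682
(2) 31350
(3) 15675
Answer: 3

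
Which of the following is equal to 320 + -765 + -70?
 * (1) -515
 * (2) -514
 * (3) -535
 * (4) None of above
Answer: 1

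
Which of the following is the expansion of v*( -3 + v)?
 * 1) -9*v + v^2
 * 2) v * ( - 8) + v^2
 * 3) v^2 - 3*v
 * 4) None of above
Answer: 3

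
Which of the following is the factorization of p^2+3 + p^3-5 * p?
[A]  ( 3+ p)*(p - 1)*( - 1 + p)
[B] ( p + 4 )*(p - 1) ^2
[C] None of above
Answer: A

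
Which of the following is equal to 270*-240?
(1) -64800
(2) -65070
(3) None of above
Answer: 1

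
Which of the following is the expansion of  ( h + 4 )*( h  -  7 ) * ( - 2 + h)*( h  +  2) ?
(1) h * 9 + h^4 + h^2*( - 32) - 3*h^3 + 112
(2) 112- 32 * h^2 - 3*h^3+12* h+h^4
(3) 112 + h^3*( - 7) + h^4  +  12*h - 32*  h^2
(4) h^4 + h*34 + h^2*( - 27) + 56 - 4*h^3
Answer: 2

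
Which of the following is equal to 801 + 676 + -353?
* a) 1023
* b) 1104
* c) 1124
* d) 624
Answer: c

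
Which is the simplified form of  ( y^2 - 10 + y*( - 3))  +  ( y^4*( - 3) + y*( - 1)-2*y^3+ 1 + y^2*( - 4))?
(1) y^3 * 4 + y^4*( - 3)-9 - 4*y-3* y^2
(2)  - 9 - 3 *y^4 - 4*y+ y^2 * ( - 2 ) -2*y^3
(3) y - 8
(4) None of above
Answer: 4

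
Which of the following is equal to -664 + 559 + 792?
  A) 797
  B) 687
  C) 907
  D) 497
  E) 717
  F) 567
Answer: B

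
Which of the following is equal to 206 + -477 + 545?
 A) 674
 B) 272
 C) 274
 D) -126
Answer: C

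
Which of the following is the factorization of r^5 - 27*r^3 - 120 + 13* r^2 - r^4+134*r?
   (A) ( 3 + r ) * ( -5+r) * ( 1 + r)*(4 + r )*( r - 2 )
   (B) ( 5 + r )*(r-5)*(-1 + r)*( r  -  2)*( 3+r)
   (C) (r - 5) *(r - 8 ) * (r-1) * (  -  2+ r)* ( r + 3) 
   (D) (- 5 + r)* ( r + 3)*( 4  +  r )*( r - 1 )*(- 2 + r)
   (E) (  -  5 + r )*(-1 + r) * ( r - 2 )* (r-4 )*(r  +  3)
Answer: D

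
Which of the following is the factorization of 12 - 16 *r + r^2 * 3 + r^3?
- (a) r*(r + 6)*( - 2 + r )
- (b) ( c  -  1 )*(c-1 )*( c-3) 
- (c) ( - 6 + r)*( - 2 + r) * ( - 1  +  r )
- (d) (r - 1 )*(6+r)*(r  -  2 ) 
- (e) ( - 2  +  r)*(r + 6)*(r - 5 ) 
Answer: d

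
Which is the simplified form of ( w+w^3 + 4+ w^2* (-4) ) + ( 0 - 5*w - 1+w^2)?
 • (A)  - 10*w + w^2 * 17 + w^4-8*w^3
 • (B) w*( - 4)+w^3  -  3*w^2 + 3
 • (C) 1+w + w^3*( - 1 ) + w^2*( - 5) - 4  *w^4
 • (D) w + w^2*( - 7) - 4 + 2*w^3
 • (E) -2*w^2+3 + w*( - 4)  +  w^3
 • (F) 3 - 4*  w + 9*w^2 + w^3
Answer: B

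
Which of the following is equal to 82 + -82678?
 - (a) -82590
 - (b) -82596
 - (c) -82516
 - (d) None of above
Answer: b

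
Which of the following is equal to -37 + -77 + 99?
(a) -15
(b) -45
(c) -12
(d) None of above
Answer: a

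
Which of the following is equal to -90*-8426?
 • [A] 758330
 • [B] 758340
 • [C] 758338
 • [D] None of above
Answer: B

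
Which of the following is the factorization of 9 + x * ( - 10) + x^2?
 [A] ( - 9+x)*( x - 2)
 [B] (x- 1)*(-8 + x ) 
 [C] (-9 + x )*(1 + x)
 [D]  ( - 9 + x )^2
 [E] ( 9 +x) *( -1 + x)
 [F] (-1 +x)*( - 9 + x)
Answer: F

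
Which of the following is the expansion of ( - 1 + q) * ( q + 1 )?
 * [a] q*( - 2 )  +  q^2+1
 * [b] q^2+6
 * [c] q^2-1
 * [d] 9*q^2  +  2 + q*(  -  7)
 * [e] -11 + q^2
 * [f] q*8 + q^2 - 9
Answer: c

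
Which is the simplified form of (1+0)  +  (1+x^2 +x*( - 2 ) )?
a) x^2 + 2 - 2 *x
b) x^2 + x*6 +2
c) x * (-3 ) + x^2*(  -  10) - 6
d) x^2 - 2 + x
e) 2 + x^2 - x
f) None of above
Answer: a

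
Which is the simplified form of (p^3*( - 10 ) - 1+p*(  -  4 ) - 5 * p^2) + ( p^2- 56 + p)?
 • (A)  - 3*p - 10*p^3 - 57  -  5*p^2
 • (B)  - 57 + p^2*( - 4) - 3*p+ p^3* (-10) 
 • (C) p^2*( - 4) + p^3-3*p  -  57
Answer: B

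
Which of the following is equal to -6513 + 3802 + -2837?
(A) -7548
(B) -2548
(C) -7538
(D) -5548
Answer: D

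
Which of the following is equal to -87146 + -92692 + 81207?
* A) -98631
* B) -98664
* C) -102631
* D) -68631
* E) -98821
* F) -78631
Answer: A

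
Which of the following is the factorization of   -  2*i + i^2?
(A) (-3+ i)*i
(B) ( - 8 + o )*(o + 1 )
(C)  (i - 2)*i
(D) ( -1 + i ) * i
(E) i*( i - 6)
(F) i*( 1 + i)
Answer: C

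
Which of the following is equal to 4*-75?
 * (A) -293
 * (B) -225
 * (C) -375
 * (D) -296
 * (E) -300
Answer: E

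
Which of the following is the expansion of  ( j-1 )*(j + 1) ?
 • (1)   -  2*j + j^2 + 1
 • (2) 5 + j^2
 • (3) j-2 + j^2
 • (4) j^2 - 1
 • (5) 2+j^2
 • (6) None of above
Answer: 4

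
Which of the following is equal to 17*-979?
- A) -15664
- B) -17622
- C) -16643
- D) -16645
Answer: C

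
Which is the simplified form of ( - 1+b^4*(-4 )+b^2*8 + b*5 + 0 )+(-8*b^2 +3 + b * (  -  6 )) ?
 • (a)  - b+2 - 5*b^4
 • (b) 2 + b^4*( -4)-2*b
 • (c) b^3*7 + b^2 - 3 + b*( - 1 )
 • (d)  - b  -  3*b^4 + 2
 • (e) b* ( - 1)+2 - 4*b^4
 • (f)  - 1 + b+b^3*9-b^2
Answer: e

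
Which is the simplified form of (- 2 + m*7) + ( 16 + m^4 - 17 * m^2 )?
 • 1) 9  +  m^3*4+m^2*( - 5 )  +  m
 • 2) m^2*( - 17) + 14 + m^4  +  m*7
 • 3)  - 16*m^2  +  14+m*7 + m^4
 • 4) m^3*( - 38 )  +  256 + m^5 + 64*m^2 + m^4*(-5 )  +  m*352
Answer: 2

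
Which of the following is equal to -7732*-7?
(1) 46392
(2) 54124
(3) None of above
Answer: 2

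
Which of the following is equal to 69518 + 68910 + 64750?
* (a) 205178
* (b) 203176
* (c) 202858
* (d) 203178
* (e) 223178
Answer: d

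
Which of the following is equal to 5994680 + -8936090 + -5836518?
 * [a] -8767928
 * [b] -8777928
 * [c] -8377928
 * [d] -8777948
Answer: b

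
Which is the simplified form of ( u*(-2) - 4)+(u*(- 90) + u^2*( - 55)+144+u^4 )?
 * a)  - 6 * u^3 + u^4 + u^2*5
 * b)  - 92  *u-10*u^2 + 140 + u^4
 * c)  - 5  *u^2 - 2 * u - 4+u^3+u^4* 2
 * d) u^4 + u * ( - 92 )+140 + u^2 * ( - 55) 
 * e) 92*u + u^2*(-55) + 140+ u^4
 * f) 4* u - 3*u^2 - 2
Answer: d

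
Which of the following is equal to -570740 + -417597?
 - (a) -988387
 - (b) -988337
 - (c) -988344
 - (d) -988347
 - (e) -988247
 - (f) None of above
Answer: b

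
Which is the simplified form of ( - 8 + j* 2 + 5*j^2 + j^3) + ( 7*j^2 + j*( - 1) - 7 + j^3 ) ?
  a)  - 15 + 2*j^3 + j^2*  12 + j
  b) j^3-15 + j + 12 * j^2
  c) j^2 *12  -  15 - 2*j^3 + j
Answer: a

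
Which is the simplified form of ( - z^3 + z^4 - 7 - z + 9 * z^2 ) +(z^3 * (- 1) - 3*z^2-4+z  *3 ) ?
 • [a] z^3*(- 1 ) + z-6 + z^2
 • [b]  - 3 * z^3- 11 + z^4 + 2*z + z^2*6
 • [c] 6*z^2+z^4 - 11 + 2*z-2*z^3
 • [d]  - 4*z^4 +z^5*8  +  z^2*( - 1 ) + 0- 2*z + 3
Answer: c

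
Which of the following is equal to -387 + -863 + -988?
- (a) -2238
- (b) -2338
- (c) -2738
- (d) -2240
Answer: a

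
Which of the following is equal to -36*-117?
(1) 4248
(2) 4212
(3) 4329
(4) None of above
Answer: 2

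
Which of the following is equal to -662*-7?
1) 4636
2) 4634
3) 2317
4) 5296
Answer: 2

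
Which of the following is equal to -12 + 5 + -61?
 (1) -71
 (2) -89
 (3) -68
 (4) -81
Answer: 3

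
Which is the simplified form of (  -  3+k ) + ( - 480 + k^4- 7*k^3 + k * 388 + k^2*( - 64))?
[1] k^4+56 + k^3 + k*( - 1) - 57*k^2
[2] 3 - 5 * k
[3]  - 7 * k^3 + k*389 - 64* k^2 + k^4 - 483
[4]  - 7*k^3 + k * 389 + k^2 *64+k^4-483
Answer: 3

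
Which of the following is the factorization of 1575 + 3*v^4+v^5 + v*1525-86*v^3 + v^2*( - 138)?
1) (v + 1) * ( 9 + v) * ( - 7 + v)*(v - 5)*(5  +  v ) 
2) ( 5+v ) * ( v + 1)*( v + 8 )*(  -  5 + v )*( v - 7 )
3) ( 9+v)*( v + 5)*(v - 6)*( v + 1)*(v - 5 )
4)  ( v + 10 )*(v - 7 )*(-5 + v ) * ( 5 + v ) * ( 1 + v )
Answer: 1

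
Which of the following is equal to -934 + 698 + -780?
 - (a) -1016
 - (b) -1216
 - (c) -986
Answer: a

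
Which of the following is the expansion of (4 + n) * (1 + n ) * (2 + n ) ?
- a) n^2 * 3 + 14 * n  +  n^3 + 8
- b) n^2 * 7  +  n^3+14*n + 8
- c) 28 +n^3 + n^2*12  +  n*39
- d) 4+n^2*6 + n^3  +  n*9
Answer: b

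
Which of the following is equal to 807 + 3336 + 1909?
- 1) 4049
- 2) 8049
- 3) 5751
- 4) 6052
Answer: 4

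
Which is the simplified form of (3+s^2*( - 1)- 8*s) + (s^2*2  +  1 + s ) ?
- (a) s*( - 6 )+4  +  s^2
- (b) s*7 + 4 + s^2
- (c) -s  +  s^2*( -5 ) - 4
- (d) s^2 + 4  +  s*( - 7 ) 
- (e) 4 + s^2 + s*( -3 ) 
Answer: d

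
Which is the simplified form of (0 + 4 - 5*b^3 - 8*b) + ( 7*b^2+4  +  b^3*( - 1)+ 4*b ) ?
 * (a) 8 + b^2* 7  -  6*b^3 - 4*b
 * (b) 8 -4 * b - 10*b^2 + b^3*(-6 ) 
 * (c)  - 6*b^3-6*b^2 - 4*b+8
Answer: a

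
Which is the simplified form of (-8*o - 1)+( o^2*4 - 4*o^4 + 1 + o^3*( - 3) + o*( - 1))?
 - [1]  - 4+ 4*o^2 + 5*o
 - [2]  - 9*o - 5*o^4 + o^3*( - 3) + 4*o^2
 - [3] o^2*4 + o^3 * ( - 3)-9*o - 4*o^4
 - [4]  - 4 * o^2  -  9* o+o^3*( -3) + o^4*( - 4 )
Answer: 3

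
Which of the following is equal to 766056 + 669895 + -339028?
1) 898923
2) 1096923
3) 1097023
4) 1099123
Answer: 2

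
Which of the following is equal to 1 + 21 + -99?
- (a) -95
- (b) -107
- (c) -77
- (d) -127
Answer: c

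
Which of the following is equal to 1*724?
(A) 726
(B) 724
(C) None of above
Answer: B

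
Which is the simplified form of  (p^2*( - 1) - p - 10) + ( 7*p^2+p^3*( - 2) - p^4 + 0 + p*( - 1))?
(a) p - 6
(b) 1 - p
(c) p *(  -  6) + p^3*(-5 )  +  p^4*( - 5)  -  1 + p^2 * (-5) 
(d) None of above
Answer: d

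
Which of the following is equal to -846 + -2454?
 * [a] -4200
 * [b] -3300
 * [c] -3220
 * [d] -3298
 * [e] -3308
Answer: b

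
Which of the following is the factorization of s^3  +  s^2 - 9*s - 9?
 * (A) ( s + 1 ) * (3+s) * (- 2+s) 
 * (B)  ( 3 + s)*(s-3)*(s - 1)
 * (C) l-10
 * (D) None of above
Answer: D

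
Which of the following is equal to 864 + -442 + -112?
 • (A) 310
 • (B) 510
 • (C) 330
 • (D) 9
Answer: A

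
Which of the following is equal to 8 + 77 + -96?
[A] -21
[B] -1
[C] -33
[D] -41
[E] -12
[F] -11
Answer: F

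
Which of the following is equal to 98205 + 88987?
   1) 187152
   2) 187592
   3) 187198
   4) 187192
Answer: 4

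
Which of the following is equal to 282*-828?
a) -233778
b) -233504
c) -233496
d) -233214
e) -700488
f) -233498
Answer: c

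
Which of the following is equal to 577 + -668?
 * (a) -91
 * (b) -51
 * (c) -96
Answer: a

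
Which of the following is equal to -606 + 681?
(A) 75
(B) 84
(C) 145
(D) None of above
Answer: A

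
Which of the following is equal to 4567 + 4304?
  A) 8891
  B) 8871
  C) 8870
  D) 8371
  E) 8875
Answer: B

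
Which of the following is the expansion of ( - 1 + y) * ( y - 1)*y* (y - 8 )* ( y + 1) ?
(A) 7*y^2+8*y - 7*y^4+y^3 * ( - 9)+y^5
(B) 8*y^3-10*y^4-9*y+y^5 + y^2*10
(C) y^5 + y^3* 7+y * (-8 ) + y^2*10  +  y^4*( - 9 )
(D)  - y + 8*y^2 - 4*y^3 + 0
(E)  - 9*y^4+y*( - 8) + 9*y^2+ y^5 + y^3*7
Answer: E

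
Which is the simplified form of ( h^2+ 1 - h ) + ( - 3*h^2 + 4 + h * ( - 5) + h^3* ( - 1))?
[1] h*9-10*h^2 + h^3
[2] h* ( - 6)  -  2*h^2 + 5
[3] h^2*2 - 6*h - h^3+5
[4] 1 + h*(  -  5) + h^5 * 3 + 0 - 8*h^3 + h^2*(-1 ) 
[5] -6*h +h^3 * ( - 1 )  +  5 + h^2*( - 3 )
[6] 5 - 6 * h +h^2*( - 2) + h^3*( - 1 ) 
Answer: 6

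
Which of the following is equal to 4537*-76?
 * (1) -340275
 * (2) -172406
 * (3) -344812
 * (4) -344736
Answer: 3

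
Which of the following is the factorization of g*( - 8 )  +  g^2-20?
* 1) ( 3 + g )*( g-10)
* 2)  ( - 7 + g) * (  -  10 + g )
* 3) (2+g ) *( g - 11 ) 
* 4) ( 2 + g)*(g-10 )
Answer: 4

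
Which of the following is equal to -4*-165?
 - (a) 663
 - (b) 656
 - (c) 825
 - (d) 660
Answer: d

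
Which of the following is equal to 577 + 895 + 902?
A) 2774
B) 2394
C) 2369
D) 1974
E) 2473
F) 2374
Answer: F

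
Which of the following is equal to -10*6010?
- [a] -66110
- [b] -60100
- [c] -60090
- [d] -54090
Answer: b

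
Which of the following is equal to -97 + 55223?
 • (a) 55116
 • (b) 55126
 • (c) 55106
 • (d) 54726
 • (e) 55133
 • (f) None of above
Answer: b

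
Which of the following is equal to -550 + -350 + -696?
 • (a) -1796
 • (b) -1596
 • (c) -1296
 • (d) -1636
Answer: b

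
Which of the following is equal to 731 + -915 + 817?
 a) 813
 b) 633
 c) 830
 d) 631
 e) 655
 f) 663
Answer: b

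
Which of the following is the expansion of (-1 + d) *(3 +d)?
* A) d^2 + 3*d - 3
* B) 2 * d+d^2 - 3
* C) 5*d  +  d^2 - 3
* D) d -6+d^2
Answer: B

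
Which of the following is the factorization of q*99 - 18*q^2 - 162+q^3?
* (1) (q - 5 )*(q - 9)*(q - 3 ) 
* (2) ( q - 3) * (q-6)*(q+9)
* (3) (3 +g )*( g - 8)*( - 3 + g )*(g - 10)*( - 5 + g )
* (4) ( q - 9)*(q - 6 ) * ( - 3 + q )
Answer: 4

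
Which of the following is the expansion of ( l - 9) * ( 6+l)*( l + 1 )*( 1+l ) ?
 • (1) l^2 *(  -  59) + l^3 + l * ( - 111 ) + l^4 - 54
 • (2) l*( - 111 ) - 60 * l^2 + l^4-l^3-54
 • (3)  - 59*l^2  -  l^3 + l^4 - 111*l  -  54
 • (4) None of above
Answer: 3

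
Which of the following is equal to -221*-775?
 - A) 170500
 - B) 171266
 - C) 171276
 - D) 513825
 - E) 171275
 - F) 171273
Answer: E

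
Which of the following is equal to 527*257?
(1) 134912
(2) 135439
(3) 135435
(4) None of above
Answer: 2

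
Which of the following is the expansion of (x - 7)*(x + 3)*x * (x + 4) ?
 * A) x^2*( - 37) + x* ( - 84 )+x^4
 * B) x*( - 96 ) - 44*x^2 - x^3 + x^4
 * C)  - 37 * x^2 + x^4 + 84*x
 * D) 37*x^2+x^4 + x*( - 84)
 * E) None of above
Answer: A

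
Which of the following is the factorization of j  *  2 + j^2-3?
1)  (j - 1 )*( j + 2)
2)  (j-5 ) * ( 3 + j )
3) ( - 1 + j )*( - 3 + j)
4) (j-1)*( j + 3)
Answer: 4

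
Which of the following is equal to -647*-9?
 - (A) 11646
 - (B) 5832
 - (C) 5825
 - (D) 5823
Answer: D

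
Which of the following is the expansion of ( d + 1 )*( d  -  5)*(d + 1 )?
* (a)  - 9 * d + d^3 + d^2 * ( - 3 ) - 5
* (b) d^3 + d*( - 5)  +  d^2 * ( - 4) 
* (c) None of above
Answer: a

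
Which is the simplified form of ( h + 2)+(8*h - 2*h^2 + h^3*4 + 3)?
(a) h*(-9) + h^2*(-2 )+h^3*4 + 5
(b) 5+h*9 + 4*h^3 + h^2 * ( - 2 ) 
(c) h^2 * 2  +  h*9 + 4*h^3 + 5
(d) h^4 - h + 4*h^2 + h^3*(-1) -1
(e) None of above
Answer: b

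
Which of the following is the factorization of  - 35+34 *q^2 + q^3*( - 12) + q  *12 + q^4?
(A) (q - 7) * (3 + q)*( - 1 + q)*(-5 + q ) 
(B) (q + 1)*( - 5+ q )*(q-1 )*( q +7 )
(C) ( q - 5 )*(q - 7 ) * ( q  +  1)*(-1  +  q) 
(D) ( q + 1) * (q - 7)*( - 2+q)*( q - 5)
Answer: C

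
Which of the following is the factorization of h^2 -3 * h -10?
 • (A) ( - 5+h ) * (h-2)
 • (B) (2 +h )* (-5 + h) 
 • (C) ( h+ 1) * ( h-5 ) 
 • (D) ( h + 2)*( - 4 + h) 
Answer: B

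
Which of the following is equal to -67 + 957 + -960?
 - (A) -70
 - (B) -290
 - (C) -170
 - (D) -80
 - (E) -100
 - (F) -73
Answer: A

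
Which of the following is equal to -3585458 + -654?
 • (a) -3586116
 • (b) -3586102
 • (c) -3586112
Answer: c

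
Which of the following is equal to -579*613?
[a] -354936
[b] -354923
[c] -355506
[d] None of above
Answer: d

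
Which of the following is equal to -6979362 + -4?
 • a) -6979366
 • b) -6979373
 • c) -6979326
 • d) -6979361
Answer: a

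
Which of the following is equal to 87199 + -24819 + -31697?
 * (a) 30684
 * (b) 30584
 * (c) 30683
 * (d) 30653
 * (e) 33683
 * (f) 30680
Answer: c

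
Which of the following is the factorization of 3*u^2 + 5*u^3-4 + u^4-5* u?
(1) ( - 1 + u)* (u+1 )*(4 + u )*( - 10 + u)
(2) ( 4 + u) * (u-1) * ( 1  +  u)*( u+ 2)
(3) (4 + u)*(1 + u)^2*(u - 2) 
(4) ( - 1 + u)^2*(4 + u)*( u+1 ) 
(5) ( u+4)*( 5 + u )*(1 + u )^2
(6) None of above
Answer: 6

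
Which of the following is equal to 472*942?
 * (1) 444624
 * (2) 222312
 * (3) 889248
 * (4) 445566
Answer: 1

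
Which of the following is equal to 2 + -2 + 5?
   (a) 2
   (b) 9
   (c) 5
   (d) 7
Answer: c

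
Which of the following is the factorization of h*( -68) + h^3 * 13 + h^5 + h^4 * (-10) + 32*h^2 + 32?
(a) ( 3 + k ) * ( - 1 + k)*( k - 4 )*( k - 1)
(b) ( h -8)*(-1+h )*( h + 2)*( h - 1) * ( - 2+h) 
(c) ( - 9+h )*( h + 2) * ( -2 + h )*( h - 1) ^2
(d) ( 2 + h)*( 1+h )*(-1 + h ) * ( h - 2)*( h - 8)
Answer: b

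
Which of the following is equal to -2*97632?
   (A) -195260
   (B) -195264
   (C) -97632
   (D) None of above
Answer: B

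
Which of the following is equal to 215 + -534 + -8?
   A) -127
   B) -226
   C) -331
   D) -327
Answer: D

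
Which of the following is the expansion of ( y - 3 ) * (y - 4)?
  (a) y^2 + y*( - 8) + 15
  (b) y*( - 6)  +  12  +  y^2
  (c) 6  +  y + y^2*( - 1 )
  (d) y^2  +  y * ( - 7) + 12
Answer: d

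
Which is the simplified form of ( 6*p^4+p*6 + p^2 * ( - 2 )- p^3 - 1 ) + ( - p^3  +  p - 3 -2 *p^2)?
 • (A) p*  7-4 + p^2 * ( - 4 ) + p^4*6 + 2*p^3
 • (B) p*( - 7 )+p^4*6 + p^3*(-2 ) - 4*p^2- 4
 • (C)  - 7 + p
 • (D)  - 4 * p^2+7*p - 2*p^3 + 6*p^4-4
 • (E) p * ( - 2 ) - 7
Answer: D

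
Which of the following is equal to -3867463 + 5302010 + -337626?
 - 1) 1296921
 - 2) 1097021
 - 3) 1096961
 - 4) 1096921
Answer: 4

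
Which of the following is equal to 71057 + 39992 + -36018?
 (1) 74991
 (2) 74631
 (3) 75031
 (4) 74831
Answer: 3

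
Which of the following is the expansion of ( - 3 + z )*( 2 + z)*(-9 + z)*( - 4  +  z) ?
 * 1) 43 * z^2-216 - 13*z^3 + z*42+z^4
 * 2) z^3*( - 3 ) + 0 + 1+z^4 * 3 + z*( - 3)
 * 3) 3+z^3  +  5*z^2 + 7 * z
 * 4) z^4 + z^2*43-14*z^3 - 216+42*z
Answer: 4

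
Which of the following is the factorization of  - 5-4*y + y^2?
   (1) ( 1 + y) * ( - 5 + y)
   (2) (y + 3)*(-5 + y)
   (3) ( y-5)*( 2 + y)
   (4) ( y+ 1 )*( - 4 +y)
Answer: 1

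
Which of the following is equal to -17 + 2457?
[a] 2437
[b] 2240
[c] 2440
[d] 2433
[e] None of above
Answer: c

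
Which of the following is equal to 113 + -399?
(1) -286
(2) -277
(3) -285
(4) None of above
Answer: 1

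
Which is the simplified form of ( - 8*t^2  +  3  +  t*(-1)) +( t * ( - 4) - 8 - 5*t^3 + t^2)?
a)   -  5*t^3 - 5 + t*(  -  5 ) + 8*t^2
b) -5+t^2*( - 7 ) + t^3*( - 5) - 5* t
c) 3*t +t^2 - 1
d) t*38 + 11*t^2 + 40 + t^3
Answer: b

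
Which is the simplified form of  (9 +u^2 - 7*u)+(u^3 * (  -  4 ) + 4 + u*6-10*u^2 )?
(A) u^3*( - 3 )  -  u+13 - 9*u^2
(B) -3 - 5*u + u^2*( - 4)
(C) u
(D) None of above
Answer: D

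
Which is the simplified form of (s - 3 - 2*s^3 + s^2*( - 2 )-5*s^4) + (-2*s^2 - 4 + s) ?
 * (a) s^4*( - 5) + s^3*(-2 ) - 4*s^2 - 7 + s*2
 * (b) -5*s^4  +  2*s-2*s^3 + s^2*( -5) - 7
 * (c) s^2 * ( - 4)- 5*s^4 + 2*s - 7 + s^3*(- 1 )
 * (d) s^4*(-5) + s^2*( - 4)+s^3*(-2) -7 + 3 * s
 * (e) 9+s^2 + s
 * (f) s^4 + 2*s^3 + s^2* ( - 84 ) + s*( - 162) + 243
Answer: a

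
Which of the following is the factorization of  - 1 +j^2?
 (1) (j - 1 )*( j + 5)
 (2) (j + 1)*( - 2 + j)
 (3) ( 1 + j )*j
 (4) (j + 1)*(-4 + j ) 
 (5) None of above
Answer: 5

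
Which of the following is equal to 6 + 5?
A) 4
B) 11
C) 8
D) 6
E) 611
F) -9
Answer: B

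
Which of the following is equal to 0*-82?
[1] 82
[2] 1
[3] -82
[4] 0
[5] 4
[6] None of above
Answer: 4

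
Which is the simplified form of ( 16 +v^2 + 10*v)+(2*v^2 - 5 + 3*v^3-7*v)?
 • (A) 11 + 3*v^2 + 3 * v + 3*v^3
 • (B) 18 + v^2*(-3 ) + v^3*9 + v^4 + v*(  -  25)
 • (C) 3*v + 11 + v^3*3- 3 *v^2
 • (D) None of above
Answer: A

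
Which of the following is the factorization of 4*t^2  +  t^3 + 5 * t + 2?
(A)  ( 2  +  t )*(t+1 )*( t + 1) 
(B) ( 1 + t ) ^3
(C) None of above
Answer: A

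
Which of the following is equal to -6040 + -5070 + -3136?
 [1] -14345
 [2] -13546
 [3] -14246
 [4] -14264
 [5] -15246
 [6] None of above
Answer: 3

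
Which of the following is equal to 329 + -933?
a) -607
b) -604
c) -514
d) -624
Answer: b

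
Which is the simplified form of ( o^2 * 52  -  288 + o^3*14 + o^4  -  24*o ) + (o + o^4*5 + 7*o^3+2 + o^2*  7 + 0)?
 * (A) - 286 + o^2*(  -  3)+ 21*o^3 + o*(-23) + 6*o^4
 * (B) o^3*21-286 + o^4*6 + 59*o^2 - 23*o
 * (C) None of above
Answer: B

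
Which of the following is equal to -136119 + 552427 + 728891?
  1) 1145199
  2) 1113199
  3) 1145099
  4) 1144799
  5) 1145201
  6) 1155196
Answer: 1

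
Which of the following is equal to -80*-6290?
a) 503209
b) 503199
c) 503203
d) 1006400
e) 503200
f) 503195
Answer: e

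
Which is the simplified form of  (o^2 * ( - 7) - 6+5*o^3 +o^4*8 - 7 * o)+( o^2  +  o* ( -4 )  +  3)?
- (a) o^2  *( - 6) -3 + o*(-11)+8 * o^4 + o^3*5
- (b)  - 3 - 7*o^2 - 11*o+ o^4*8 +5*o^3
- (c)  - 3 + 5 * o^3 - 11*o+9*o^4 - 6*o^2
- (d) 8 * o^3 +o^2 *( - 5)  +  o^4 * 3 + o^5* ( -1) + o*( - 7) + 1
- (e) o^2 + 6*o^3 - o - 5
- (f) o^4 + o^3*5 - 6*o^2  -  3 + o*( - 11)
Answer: a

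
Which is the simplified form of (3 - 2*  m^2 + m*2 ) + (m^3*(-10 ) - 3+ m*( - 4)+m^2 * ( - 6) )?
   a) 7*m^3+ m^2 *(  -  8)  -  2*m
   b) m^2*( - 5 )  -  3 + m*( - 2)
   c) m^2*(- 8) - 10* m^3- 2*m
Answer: c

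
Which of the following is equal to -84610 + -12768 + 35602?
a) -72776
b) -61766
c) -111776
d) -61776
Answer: d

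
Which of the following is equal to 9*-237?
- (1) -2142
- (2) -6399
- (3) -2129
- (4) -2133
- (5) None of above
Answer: 4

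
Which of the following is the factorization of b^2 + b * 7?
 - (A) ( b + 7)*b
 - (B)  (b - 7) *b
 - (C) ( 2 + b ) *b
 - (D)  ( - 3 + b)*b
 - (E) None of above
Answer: A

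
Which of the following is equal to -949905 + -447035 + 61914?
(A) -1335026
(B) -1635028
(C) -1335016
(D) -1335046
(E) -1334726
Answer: A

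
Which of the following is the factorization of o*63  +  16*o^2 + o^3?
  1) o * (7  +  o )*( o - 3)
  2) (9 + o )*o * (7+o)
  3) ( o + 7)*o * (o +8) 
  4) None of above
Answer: 2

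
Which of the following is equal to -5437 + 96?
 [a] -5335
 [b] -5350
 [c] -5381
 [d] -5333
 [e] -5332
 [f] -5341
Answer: f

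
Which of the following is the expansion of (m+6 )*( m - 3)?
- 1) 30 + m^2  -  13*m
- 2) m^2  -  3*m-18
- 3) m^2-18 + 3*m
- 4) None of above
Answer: 3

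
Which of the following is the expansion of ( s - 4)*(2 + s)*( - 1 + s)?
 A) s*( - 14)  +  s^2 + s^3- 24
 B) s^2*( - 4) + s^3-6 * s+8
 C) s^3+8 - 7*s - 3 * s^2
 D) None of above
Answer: D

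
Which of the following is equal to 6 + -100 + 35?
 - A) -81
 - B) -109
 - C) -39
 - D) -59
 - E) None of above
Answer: D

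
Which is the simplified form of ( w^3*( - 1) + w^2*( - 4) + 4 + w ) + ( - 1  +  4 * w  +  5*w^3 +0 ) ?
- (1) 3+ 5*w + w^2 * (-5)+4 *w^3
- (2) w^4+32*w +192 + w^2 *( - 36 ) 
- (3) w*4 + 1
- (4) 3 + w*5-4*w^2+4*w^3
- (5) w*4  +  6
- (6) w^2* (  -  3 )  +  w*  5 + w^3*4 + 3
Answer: 4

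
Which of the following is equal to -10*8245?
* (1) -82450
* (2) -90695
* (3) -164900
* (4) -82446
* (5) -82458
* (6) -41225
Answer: 1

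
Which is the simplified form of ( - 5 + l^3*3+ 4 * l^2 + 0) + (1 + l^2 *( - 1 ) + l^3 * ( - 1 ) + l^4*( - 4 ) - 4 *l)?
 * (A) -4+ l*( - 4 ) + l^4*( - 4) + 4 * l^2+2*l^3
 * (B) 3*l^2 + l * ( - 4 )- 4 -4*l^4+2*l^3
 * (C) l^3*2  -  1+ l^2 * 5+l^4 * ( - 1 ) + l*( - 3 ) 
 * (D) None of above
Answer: B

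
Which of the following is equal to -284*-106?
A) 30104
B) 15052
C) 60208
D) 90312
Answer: A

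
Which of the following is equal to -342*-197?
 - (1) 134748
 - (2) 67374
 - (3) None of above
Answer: 2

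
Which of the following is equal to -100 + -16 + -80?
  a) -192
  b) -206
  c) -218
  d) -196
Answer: d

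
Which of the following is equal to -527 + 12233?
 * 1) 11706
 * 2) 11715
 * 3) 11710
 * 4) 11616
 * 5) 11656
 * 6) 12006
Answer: 1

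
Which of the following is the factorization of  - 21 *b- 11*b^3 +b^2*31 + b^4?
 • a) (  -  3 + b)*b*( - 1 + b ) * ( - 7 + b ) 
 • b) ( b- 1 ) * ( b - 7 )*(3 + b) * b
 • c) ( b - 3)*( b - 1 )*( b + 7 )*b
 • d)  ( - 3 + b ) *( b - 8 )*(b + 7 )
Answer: a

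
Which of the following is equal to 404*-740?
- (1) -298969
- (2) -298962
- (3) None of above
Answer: 3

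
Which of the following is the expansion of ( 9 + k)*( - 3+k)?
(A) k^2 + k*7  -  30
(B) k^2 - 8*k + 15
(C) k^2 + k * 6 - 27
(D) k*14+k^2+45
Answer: C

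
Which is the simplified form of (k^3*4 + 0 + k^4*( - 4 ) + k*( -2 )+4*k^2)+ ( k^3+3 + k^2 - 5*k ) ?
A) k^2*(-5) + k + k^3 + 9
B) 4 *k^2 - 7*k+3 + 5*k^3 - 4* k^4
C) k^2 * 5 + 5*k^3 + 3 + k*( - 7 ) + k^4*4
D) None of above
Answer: D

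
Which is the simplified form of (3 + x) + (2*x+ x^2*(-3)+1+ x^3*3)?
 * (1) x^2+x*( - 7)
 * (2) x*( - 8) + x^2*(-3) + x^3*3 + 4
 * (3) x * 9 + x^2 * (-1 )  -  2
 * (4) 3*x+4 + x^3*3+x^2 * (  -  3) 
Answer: 4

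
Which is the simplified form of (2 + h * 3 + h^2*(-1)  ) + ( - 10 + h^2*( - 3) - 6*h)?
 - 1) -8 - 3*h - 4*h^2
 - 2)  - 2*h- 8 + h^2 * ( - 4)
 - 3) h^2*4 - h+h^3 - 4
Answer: 1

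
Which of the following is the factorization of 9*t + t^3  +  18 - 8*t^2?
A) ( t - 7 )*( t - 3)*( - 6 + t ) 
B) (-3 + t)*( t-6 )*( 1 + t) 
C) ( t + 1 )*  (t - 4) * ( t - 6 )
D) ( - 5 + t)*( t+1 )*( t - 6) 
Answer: B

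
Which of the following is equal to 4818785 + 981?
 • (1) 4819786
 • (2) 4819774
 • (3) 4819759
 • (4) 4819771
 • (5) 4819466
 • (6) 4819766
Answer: 6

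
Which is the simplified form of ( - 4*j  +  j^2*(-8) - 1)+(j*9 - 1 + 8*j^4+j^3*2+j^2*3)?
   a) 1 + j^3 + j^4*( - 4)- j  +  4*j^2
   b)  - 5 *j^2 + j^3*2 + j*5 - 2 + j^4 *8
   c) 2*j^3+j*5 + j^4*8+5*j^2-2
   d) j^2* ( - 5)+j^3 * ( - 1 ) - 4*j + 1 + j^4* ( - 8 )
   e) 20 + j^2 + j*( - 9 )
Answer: b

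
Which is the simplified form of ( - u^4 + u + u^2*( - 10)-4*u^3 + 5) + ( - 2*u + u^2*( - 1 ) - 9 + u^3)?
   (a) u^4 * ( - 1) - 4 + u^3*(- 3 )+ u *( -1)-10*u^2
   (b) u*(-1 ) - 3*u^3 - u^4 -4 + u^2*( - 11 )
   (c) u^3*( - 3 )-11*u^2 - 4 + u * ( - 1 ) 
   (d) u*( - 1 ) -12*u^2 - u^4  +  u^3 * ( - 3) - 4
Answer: b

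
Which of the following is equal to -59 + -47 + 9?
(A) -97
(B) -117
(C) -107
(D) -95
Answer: A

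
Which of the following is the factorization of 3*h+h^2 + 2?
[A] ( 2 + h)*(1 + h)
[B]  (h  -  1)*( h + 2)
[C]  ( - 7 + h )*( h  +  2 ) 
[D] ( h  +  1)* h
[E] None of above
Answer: A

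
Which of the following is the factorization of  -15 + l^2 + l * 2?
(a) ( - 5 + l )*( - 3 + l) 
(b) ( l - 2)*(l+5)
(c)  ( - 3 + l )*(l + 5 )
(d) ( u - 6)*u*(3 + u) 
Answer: c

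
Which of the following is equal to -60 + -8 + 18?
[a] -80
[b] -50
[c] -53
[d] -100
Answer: b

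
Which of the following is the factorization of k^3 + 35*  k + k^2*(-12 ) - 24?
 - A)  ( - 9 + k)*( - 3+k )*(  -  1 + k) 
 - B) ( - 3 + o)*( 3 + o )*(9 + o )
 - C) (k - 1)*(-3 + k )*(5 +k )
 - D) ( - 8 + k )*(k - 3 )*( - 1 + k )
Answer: D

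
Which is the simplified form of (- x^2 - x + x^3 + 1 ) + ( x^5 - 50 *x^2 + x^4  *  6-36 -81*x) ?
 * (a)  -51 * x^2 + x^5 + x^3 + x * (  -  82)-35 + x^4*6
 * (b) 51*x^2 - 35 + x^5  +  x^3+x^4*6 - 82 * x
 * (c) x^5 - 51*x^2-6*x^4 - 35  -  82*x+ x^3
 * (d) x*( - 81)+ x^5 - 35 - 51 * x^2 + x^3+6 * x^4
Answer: a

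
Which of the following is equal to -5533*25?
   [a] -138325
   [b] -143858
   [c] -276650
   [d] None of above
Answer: a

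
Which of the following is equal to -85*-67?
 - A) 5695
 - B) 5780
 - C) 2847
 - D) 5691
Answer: A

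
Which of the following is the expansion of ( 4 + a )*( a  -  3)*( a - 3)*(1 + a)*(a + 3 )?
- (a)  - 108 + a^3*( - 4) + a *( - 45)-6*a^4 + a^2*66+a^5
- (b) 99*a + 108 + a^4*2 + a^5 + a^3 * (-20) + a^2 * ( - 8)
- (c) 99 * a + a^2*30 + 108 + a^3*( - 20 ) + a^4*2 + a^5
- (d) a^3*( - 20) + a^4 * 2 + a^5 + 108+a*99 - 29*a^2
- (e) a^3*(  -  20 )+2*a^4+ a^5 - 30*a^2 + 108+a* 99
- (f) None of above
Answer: e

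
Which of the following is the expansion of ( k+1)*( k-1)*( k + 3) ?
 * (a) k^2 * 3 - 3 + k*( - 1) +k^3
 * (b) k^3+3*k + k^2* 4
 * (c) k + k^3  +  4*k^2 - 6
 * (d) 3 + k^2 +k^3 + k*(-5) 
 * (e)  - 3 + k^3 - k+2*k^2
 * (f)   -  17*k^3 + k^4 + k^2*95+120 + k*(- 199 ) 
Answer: a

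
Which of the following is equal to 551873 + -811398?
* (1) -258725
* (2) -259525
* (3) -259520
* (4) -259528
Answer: 2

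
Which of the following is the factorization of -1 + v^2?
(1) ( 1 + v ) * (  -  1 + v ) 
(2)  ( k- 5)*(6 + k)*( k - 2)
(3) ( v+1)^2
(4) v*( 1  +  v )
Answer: 1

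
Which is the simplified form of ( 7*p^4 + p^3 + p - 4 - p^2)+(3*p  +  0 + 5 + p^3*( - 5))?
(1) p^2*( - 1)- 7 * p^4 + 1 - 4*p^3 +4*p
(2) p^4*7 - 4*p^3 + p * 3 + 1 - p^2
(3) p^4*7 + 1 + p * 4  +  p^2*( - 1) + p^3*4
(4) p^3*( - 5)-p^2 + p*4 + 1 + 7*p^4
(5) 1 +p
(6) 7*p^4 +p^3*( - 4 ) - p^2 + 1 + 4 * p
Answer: 6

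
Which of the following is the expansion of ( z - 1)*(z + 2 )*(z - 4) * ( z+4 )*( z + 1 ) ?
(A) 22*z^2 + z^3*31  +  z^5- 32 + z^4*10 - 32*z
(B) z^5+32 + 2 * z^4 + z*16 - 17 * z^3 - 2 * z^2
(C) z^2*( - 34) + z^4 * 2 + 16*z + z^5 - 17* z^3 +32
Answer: C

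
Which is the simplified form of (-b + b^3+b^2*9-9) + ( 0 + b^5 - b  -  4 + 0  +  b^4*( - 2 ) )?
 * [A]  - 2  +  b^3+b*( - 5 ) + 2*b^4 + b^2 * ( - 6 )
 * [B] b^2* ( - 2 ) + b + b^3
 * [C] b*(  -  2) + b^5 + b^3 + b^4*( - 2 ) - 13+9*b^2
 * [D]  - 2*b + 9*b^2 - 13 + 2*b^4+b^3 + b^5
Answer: C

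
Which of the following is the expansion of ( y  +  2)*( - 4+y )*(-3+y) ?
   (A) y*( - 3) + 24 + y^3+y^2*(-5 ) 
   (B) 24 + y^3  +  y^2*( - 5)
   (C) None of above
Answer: C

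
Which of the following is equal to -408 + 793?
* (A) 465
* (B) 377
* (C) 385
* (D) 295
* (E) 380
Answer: C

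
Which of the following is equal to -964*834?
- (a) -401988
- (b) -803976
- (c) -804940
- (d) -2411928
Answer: b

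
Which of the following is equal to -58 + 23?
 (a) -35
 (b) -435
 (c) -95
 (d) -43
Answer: a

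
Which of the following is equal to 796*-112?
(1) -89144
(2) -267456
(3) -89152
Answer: 3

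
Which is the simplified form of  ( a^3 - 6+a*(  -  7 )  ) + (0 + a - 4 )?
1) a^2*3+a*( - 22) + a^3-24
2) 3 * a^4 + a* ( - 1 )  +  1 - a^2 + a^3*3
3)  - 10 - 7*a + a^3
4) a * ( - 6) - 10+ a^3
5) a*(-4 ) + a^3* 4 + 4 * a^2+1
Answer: 4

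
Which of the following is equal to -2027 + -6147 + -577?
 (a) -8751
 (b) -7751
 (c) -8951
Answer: a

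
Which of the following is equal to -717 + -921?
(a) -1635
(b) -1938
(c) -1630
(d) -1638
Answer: d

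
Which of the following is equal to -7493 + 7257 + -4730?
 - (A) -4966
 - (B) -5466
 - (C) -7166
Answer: A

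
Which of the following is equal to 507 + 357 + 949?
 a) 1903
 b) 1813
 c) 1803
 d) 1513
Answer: b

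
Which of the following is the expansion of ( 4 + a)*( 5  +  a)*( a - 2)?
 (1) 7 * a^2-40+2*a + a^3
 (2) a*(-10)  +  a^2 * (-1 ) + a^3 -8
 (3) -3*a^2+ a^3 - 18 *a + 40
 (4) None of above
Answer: 1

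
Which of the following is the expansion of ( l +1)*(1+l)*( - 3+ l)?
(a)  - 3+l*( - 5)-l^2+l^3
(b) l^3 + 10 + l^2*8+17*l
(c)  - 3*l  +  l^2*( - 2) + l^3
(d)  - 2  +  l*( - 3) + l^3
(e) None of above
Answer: a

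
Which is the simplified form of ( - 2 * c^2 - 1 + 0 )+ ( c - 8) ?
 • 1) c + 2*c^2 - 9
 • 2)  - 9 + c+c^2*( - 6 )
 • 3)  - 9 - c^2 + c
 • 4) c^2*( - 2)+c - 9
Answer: 4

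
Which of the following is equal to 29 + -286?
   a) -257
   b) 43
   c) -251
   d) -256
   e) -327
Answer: a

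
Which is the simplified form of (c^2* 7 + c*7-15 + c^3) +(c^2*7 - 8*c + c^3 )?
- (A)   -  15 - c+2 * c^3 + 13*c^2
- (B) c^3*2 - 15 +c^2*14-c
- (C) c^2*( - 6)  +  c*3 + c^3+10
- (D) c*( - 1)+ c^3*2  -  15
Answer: B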